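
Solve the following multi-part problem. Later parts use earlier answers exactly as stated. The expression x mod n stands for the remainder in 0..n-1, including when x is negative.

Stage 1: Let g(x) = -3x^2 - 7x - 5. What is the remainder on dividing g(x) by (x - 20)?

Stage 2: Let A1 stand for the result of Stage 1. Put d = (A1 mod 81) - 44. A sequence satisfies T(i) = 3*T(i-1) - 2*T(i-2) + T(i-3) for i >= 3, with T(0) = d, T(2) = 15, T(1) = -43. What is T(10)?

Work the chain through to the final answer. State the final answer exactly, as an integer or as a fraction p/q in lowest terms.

Stage 1: remainder = value at the root: -3*(20)^2 - 7*(20)^1 - 5 = (-1200) + (-140) + (-5) = -1345; answer -1345
Stage 2: A1 = -1345; d = -12; T(3) = 3*(15) - 2*(-43) + 1*(-12) = 119; iterating: T(3)=119, T(4)=284, T(5)=629, T(6)=1438, T(7)=3340, T(8)=7773, T(9)=18077, T(10)=42025; answer 42025

42025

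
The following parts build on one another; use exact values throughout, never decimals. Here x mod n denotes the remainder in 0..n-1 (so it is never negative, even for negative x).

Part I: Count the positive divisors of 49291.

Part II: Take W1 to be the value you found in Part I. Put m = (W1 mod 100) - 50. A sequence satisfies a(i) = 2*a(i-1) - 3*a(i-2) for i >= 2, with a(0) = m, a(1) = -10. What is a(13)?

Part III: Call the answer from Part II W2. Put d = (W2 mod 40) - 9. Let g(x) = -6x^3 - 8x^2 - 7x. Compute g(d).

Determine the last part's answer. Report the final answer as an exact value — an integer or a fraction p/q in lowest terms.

-59241

Part I: 49291 = 11 * 4481; number of divisors = (1+1) * (1+1) = 4; answer 4
Part II: W1 = 4; m = -46; a(2) = 2*(-10) - 3*(-46) = 118; iterating: a(2)=118, a(3)=266, a(4)=178, a(5)=-442, a(6)=-1418, a(7)=-1510, a(8)=1234, a(9)=6998, a(10)=10294, a(11)=-406, a(12)=-31694, a(13)=-62170; answer -62170
Part III: W2 = -62170; d = 21; -6*(21)^3 - 8*(21)^2 - 7*(21)^1 = (-55566) + (-3528) + (-147) = -59241; answer -59241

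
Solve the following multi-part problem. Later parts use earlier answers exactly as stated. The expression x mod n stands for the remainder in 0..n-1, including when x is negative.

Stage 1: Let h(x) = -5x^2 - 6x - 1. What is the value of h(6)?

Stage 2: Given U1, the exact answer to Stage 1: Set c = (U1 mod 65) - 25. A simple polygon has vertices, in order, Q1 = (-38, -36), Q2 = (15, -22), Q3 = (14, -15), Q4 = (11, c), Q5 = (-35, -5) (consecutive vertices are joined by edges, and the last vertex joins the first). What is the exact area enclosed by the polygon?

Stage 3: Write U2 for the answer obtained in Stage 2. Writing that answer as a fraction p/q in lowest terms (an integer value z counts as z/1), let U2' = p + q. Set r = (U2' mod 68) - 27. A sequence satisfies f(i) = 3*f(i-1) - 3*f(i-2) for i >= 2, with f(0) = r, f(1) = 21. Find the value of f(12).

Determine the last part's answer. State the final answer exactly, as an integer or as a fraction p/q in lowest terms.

20412

Stage 1: -5*(6)^2 - 6*(6)^1 - 1 = (-180) + (-36) + (-1) = -217; answer -217
Stage 2: U1 = -217; c = 18; cross terms: (-38*-22 - 15*-36)=1376, (15*-15 - 14*-22)=83, (14*18 - 11*-15)=417, (11*-5 - -35*18)=575, (-35*-36 - -38*-5)=1070; twice the area = |3521| = 3521; area = 3521/2; answer 3521/2
Stage 3: U2 = 3521/2; threaded value p + q = 3523; r = 28; f(2) = 3*(21) - 3*(28) = -21; iterating: f(2)=-21, f(3)=-126, f(4)=-315, f(5)=-567, f(6)=-756, f(7)=-567, f(8)=567, f(9)=3402, f(10)=8505, f(11)=15309, f(12)=20412; answer 20412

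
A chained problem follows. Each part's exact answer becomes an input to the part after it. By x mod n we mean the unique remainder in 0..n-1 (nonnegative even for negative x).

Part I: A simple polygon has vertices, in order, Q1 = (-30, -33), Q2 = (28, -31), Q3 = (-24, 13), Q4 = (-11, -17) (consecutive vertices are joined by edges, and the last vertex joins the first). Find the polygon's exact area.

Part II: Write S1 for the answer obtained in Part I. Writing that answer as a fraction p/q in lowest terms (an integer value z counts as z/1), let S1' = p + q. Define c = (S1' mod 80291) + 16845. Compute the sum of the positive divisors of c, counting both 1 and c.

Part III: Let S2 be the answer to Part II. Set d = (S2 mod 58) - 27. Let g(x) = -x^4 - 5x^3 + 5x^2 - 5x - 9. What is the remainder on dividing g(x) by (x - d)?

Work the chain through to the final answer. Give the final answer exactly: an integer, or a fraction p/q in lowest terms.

-216255

Part I: cross terms: (-30*-31 - 28*-33)=1854, (28*13 - -24*-31)=-380, (-24*-17 - -11*13)=551, (-11*-33 - -30*-17)=-147; twice the area = |1878| = 1878; area = 939; answer 939
Part II: S1 = 939; threaded value p + q = 940; c = 17785; 17785 = 5 * 3557; sigma = (1 + 5) * (1 + 3557) = 6 * 3558 = 21348; answer 21348
Part III: S2 = 21348; d = -23; remainder = value at the root: -1*(-23)^4 - 5*(-23)^3 + 5*(-23)^2 - 5*(-23)^1 - 9 = (-279841) + (60835) + (2645) + (115) + (-9) = -216255; answer -216255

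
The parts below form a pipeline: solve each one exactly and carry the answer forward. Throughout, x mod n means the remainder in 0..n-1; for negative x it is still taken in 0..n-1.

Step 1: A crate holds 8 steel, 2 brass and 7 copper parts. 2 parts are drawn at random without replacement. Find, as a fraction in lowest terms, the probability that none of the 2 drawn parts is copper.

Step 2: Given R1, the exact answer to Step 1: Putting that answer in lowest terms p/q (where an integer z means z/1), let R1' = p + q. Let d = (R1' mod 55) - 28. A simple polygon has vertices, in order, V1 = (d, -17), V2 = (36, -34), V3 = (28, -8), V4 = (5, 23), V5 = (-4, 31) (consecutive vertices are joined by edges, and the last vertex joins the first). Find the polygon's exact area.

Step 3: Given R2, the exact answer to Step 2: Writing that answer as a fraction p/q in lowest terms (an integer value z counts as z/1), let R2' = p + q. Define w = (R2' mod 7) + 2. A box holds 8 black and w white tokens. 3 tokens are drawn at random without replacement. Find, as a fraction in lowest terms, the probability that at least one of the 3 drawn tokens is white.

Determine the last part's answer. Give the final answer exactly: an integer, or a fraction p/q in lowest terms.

Step 1: total draws C(17,2) = 136; favorable C(10,2) = 45; P = 45/136; answer 45/136
Step 2: R1 = 45/136; threaded value p + q = 181; d = -12; cross terms: (-12*-34 - 36*-17)=1020, (36*-8 - 28*-34)=664, (28*23 - 5*-8)=684, (5*31 - -4*23)=247, (-4*-17 - -12*31)=440; twice the area = |3055| = 3055; area = 3055/2; answer 3055/2
Step 3: R2 = 3055/2; threaded value p + q = 3057; w = 7; total draws C(15,3) = 455; complement C(8,3) = 56; favorable 455 - 56 = 399; P = 57/65; answer 57/65

57/65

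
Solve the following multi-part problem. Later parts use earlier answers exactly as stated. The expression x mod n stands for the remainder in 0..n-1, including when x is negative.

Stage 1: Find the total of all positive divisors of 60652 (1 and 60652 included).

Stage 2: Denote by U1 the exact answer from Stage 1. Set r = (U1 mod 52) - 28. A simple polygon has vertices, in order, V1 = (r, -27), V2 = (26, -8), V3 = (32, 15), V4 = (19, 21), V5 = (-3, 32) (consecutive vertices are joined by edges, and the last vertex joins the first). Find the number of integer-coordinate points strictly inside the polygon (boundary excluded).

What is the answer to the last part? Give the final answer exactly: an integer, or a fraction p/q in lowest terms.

Stage 1: 60652 = 2^2 * 59 * 257; sigma = (1 + 2 + 4) * (1 + 59) * (1 + 257) = 7 * 60 * 258 = 108360; answer 108360
Stage 2: U1 = 108360; r = 16; cross terms: (16*-8 - 26*-27)=574, (26*15 - 32*-8)=646, (32*21 - 19*15)=387, (19*32 - -3*21)=671, (-3*-27 - 16*32)=-431; twice the area = |1847| = 1847; area = 1847/2; boundary points = 1 + 1 + 1 + 11 + 1 = 15; strictly interior points = area - boundary/2 + 1 = 917; answer 917

917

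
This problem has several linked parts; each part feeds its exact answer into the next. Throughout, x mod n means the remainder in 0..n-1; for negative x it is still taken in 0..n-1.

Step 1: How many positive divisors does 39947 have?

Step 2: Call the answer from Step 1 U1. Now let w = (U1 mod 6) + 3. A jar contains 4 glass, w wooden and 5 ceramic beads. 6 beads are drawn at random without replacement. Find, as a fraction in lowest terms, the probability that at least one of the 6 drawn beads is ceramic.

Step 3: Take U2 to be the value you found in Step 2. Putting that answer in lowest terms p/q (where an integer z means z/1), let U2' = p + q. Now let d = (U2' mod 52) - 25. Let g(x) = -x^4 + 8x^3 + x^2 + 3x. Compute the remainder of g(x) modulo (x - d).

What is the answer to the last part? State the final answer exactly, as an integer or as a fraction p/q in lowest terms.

-220536

Step 1: 39947 = 43 * 929; number of divisors = (1+1) * (1+1) = 4; answer 4
Step 2: U1 = 4; w = 7; total draws C(16,6) = 8008; complement C(11,6) = 462; favorable 8008 - 462 = 7546; P = 49/52; answer 49/52
Step 3: U2 = 49/52; threaded value p + q = 101; d = 24; remainder = value at the root: -1*(24)^4 + 8*(24)^3 + 1*(24)^2 + 3*(24)^1 = (-331776) + (110592) + (576) + (72) = -220536; answer -220536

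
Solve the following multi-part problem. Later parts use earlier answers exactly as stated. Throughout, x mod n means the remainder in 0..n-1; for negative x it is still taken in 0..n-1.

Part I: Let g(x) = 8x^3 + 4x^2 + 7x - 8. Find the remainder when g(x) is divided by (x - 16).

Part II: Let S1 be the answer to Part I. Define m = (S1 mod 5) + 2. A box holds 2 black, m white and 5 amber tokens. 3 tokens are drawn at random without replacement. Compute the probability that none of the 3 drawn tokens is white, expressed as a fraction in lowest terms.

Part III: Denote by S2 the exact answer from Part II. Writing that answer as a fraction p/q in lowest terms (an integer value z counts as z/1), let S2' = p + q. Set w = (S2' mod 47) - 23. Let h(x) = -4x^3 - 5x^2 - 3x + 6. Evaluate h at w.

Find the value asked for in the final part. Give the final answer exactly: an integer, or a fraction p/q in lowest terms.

Part I: remainder = value at the root: 8*(16)^3 + 4*(16)^2 + 7*(16)^1 - 8 = (32768) + (1024) + (112) + (-8) = 33896; answer 33896
Part II: S1 = 33896; m = 3; total draws C(10,3) = 120; favorable C(7,3) = 35; P = 7/24; answer 7/24
Part III: S2 = 7/24; threaded value p + q = 31; w = 8; -4*(8)^3 - 5*(8)^2 - 3*(8)^1 + 6 = (-2048) + (-320) + (-24) + (6) = -2386; answer -2386

-2386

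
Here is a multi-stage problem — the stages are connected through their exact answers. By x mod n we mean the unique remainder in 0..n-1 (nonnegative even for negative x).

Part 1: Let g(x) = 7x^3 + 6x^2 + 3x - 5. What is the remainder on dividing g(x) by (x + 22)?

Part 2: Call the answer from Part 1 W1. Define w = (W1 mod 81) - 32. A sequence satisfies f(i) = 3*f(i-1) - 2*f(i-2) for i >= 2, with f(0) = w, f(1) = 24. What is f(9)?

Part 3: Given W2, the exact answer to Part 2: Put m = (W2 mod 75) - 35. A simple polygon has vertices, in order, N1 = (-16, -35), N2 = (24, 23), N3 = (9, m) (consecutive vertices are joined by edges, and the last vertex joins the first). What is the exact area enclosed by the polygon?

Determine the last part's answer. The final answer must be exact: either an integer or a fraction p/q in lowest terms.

355

Part 1: remainder = value at the root: 7*(-22)^3 + 6*(-22)^2 + 3*(-22)^1 - 5 = (-74536) + (2904) + (-66) + (-5) = -71703; answer -71703
Part 2: W1 = -71703; w = 31; f(2) = 3*(24) - 2*(31) = 10; iterating: f(2)=10, f(3)=-18, f(4)=-74, f(5)=-186, f(6)=-410, f(7)=-858, f(8)=-1754, f(9)=-3546; answer -3546
Part 3: W2 = -3546; m = 19; cross terms: (-16*23 - 24*-35)=472, (24*19 - 9*23)=249, (9*-35 - -16*19)=-11; twice the area = |710| = 710; area = 355; answer 355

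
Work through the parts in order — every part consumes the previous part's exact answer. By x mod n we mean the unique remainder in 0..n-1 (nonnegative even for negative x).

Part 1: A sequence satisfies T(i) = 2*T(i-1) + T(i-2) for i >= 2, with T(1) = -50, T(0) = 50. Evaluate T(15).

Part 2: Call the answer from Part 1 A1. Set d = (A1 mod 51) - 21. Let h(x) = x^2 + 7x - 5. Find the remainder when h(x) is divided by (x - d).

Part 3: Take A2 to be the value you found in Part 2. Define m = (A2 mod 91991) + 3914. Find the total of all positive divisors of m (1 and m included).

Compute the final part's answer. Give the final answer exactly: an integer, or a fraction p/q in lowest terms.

5628

Part 1: T(2) = 2*(-50) + 1*(50) = -50; iterating: T(2)=-50, T(3)=-150, T(4)=-350, T(5)=-850, T(6)=-2050, T(7)=-4950, T(8)=-11950, T(9)=-28850, T(10)=-69650, T(11)=-168150, T(12)=-405950, T(13)=-980050, T(14)=-2366050, T(15)=-5712150; answer -5712150
Part 2: A1 = -5712150; d = -18; remainder = value at the root: 1*(-18)^2 + 7*(-18)^1 - 5 = (324) + (-126) + (-5) = 193; answer 193
Part 3: A2 = 193; m = 4107; 4107 = 3 * 37^2; sigma = (1 + 3) * (1 + 37 + 1369) = 4 * 1407 = 5628; answer 5628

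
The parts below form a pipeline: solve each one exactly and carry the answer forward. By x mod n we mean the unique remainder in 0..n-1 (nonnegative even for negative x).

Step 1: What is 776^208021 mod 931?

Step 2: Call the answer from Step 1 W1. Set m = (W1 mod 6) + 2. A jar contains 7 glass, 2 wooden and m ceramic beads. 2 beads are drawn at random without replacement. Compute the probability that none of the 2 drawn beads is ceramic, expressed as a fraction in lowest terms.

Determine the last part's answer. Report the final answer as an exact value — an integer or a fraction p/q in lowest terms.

12/35

Step 1: squarings mod 931: 776^1=776, 776^2=750, 776^4=176, 776^8=253, 776^16=701, 776^32=764, 776^64=890, 776^128=750, 776^256=176, 776^512=253, 776^1024=701, 776^2048=764, 776^4096=890, 776^8192=750, 776^16384=176, 776^32768=253, 776^65536=701, 776^131072=764; 776^208021 = 776^1 * 776^4 * 776^16 * 776^128 * 776^1024 * 776^2048 * 776^8192 * 776^65536 * 776^131072 = 328 (mod 931); answer 328
Step 2: W1 = 328; m = 6; total draws C(15,2) = 105; favorable C(9,2) = 36; P = 12/35; answer 12/35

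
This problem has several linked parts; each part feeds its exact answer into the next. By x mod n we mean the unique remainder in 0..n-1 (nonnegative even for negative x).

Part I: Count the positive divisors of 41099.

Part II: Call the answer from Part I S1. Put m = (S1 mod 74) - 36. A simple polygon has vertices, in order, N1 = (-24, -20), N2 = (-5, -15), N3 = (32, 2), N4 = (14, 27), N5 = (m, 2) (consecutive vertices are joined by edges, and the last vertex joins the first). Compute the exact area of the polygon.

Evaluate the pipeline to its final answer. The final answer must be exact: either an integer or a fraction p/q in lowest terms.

1573

Part I: 41099 = 73 * 563; number of divisors = (1+1) * (1+1) = 4; answer 4
Part II: S1 = 4; m = -32; cross terms: (-24*-15 - -5*-20)=260, (-5*2 - 32*-15)=470, (32*27 - 14*2)=836, (14*2 - -32*27)=892, (-32*-20 - -24*2)=688; twice the area = |3146| = 3146; area = 1573; answer 1573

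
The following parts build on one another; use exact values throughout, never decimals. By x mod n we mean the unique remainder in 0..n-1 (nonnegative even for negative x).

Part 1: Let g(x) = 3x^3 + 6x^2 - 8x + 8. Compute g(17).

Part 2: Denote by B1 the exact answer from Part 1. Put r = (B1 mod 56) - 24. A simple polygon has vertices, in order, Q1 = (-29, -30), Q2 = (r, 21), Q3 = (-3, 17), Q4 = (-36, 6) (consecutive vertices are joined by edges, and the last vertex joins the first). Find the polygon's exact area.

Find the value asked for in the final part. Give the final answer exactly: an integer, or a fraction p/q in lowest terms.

2477/2

Part 1: 3*(17)^3 + 6*(17)^2 - 8*(17)^1 + 8 = (14739) + (1734) + (-136) + (8) = 16345; answer 16345
Part 2: B1 = 16345; r = 25; cross terms: (-29*21 - 25*-30)=141, (25*17 - -3*21)=488, (-3*6 - -36*17)=594, (-36*-30 - -29*6)=1254; twice the area = |2477| = 2477; area = 2477/2; answer 2477/2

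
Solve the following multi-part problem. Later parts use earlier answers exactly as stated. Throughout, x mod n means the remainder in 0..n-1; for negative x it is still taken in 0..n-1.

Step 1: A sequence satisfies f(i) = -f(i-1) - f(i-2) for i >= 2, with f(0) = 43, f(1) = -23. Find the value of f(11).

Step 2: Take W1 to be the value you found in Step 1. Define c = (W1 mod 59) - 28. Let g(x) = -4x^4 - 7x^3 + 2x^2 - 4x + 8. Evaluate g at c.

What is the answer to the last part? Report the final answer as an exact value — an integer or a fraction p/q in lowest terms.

-67675

Step 1: f(2) = -1*(-23) - 1*(43) = -20; iterating: f(2)=-20, f(3)=43, f(4)=-23, f(5)=-20, f(6)=43, f(7)=-23, f(8)=-20, f(9)=43, f(10)=-23, f(11)=-20; answer -20
Step 2: W1 = -20; c = 11; -4*(11)^4 - 7*(11)^3 + 2*(11)^2 - 4*(11)^1 + 8 = (-58564) + (-9317) + (242) + (-44) + (8) = -67675; answer -67675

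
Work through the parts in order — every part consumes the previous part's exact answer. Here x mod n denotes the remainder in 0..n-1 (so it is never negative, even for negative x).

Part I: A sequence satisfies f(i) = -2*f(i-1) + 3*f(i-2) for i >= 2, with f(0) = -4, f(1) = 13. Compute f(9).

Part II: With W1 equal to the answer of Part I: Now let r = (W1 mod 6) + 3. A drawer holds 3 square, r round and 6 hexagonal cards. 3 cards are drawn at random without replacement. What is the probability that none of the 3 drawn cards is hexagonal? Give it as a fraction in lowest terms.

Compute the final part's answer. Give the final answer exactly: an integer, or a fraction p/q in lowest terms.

Part I: f(2) = -2*(13) + 3*(-4) = -38; iterating: f(2)=-38, f(3)=115, f(4)=-344, f(5)=1033, f(6)=-3098, f(7)=9295, f(8)=-27884, f(9)=83653; answer 83653
Part II: W1 = 83653; r = 4; total draws C(13,3) = 286; favorable C(7,3) = 35; P = 35/286; answer 35/286

35/286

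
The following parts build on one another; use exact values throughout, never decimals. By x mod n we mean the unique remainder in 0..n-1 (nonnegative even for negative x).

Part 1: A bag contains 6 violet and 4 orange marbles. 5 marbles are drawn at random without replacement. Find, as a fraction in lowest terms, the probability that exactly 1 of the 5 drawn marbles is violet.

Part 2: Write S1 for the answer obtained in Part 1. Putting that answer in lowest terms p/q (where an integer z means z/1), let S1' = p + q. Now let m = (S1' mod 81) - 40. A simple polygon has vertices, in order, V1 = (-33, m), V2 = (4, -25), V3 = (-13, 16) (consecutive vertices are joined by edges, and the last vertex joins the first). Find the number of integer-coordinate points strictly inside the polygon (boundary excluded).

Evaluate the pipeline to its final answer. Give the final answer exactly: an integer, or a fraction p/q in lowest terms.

Part 1: total draws C(10,5) = 252; favorable C(6,1)*C(4,4) = 6; P = 1/42; answer 1/42
Part 2: S1 = 1/42; threaded value p + q = 43; m = 3; cross terms: (-33*-25 - 4*3)=813, (4*16 - -13*-25)=-261, (-13*3 - -33*16)=489; twice the area = |1041| = 1041; area = 1041/2; boundary points = 1 + 1 + 1 = 3; strictly interior points = area - boundary/2 + 1 = 520; answer 520

520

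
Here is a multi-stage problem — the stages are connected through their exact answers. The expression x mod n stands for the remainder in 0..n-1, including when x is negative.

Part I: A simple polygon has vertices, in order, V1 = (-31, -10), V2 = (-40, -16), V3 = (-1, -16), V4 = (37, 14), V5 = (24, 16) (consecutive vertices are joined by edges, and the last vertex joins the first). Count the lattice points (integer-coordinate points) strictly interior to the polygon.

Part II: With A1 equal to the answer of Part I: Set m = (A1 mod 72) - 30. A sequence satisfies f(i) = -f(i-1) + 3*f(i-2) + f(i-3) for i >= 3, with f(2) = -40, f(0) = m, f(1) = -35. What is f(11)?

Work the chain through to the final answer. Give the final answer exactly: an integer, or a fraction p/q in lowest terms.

-6004

Part I: cross terms: (-31*-16 - -40*-10)=96, (-40*-16 - -1*-16)=624, (-1*14 - 37*-16)=578, (37*16 - 24*14)=256, (24*-10 - -31*16)=256; twice the area = |1810| = 1810; area = 905; boundary points = 3 + 39 + 2 + 1 + 1 = 46; strictly interior points = area - boundary/2 + 1 = 883; answer 883
Part II: A1 = 883; m = -11; f(3) = -1*(-40) + 3*(-35) + 1*(-11) = -76; iterating: f(3)=-76, f(4)=-79, f(5)=-189, f(6)=-124, f(7)=-522, f(8)=-39, f(9)=-1651, f(10)=1012, f(11)=-6004; answer -6004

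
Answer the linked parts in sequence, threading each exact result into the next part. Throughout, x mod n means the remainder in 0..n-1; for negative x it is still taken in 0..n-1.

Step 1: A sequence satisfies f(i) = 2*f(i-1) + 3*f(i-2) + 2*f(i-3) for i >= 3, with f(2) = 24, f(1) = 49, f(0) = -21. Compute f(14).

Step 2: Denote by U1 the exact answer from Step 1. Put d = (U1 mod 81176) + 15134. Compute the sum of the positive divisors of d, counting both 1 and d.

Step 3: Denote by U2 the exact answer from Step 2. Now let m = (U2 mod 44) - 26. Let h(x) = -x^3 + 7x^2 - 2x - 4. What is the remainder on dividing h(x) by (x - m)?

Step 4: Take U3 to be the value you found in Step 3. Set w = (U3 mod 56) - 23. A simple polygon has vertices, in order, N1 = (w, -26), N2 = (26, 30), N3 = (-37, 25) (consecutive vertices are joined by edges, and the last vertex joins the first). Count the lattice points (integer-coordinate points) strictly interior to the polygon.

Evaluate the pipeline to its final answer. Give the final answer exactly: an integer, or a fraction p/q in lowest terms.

Step 1: f(3) = 2*(24) + 3*(49) + 2*(-21) = 153; iterating: f(3)=153, f(4)=476, f(5)=1459, f(6)=4652, f(7)=14633, f(8)=46140, f(9)=145483, f(10)=458652, f(11)=1446033, f(12)=4558988, f(13)=14373379, f(14)=45315788; answer 45315788
Step 2: U1 = 45315788; d = 34714; 34714 = 2 * 17 * 1021; sigma = (1 + 2) * (1 + 17) * (1 + 1021) = 3 * 18 * 1022 = 55188; answer 55188
Step 3: U2 = 55188; m = -14; remainder = value at the root: -1*(-14)^3 + 7*(-14)^2 - 2*(-14)^1 - 4 = (2744) + (1372) + (28) + (-4) = 4140; answer 4140
Step 4: U3 = 4140; w = 29; cross terms: (29*30 - 26*-26)=1546, (26*25 - -37*30)=1760, (-37*-26 - 29*25)=237; twice the area = |3543| = 3543; area = 3543/2; boundary points = 1 + 1 + 3 = 5; strictly interior points = area - boundary/2 + 1 = 1770; answer 1770

1770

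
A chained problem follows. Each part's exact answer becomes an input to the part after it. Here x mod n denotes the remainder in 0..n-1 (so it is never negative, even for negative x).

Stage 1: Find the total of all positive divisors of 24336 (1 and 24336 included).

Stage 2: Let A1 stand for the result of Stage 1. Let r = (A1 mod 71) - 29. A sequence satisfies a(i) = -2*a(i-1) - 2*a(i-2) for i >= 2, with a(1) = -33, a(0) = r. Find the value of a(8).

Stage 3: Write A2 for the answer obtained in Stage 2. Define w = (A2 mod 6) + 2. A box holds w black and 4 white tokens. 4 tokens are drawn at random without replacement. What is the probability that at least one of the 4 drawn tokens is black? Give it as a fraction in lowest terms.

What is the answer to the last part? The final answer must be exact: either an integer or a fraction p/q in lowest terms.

Stage 1: 24336 = 2^4 * 3^2 * 13^2; sigma = (1 + 2 + 4 + 8 + 16) * (1 + 3 + 9) * (1 + 13 + 169) = 31 * 13 * 183 = 73749; answer 73749
Stage 2: A1 = 73749; r = 22; a(2) = -2*(-33) - 2*(22) = 22; iterating: a(2)=22, a(3)=22, a(4)=-88, a(5)=132, a(6)=-88, a(7)=-88, a(8)=352; answer 352
Stage 3: A2 = 352; w = 6; total draws C(10,4) = 210; complement C(4,4) = 1; favorable 210 - 1 = 209; P = 209/210; answer 209/210

209/210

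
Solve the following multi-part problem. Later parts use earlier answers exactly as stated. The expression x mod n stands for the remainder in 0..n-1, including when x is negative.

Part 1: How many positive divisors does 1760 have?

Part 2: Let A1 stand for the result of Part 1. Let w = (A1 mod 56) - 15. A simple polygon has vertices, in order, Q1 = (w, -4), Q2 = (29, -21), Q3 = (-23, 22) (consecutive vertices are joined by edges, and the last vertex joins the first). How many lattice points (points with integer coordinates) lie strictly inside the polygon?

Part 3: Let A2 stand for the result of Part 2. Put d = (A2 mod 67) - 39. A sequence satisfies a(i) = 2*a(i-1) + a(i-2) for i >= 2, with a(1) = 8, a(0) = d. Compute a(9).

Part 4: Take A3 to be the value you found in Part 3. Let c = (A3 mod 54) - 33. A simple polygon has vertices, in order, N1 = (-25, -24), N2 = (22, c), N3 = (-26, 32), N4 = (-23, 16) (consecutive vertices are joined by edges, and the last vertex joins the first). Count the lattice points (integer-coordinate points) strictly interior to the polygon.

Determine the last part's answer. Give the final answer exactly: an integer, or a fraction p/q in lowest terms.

1243

Part 1: 1760 = 2^5 * 5 * 11; number of divisors = (5+1) * (1+1) * (1+1) = 24; answer 24
Part 2: A1 = 24; w = 9; cross terms: (9*-21 - 29*-4)=-73, (29*22 - -23*-21)=155, (-23*-4 - 9*22)=-106; twice the area = |-24| = 24; area = 12; boundary points = 1 + 1 + 2 = 4; strictly interior points = area - boundary/2 + 1 = 11; answer 11
Part 3: A2 = 11; d = -28; a(2) = 2*(8) + 1*(-28) = -12; iterating: a(2)=-12, a(3)=-16, a(4)=-44, a(5)=-104, a(6)=-252, a(7)=-608, a(8)=-1468, a(9)=-3544; answer -3544
Part 4: A3 = -3544; c = -13; cross terms: (-25*-13 - 22*-24)=853, (22*32 - -26*-13)=366, (-26*16 - -23*32)=320, (-23*-24 - -25*16)=952; twice the area = |2491| = 2491; area = 2491/2; boundary points = 1 + 3 + 1 + 2 = 7; strictly interior points = area - boundary/2 + 1 = 1243; answer 1243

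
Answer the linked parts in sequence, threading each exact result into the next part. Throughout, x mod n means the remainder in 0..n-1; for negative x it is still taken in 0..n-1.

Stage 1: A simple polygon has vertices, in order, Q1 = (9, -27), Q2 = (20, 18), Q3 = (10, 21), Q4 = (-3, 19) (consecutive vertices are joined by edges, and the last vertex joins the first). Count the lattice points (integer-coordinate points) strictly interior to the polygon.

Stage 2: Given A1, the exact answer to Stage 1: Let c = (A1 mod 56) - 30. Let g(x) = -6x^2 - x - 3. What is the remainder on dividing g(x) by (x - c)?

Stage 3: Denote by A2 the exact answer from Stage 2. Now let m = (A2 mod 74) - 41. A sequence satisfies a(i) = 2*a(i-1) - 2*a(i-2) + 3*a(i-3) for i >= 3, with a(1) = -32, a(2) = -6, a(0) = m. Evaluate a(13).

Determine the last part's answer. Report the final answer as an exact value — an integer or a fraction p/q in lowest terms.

-15856

Stage 1: cross terms: (9*18 - 20*-27)=702, (20*21 - 10*18)=240, (10*19 - -3*21)=253, (-3*-27 - 9*19)=-90; twice the area = |1105| = 1105; area = 1105/2; boundary points = 1 + 1 + 1 + 2 = 5; strictly interior points = area - boundary/2 + 1 = 551; answer 551
Stage 2: A1 = 551; c = 17; remainder = value at the root: -6*(17)^2 - 1*(17)^1 - 3 = (-1734) + (-17) + (-3) = -1754; answer -1754
Stage 3: A2 = -1754; m = -19; a(3) = 2*(-6) - 2*(-32) + 3*(-19) = -5; iterating: a(3)=-5, a(4)=-94, a(5)=-196, a(6)=-219, a(7)=-328, a(8)=-806, a(9)=-1613, a(10)=-2598, a(11)=-4388, a(12)=-8419, a(13)=-15856; answer -15856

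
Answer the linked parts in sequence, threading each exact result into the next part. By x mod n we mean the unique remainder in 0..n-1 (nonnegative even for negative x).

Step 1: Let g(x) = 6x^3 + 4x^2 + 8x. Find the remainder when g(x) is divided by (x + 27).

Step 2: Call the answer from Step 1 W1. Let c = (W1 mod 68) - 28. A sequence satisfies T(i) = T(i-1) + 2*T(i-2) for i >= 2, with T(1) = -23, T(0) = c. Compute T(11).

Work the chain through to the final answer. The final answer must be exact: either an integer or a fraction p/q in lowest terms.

Step 1: remainder = value at the root: 6*(-27)^3 + 4*(-27)^2 + 8*(-27)^1 = (-118098) + (2916) + (-216) = -115398; answer -115398
Step 2: W1 = -115398; c = 38; T(2) = 1*(-23) + 2*(38) = 53; iterating: T(2)=53, T(3)=7, T(4)=113, T(5)=127, T(6)=353, T(7)=607, T(8)=1313, T(9)=2527, T(10)=5153, T(11)=10207; answer 10207

10207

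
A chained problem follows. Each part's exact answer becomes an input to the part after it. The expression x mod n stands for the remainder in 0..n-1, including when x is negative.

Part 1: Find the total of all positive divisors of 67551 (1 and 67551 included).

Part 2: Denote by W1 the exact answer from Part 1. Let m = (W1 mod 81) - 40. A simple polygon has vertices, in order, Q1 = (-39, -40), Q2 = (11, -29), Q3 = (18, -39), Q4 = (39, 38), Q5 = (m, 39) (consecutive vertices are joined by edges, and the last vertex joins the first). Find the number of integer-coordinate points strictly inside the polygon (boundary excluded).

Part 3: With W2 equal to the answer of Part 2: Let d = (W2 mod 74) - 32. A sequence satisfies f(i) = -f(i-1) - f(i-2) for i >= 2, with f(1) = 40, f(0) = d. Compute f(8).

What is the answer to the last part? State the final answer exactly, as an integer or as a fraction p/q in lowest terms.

-61

Part 1: 67551 = 3 * 11 * 23 * 89; sigma = (1 + 3) * (1 + 11) * (1 + 23) * (1 + 89) = 4 * 12 * 24 * 90 = 103680; answer 103680
Part 2: W1 = 103680; m = -40; cross terms: (-39*-29 - 11*-40)=1571, (11*-39 - 18*-29)=93, (18*38 - 39*-39)=2205, (39*39 - -40*38)=3041, (-40*-40 - -39*39)=3121; twice the area = |10031| = 10031; area = 10031/2; boundary points = 1 + 1 + 7 + 1 + 1 = 11; strictly interior points = area - boundary/2 + 1 = 5011; answer 5011
Part 3: W2 = 5011; d = 21; f(2) = -1*(40) - 1*(21) = -61; iterating: f(2)=-61, f(3)=21, f(4)=40, f(5)=-61, f(6)=21, f(7)=40, f(8)=-61; answer -61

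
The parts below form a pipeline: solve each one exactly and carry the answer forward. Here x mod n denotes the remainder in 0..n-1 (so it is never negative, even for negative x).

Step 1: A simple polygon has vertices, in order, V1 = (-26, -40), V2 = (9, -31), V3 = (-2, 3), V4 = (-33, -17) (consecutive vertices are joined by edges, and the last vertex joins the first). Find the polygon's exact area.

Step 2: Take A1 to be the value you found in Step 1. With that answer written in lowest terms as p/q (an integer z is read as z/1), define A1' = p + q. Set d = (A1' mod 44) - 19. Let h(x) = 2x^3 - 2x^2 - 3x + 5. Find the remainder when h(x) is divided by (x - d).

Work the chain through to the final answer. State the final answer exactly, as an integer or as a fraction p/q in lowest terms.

-58

Step 1: cross terms: (-26*-31 - 9*-40)=1166, (9*3 - -2*-31)=-35, (-2*-17 - -33*3)=133, (-33*-40 - -26*-17)=878; twice the area = |2142| = 2142; area = 1071; answer 1071
Step 2: A1 = 1071; threaded value p + q = 1072; d = -3; remainder = value at the root: 2*(-3)^3 - 2*(-3)^2 - 3*(-3)^1 + 5 = (-54) + (-18) + (9) + (5) = -58; answer -58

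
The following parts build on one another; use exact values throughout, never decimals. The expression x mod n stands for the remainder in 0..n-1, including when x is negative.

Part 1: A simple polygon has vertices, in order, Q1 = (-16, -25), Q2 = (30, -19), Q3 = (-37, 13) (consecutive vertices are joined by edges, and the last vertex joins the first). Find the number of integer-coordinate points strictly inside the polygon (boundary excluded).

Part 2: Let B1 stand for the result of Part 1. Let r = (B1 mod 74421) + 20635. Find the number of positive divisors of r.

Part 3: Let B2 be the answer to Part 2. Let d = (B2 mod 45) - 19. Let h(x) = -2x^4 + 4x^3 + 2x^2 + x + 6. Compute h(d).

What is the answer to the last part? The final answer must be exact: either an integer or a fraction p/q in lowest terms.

Part 1: cross terms: (-16*-19 - 30*-25)=1054, (30*13 - -37*-19)=-313, (-37*-25 - -16*13)=1133; twice the area = |1874| = 1874; area = 937; boundary points = 2 + 1 + 1 = 4; strictly interior points = area - boundary/2 + 1 = 936; answer 936
Part 2: B1 = 936; r = 21571; 21571 = 11 * 37 * 53; number of divisors = (1+1) * (1+1) * (1+1) = 8; answer 8
Part 3: B2 = 8; d = -11; -2*(-11)^4 + 4*(-11)^3 + 2*(-11)^2 + 1*(-11)^1 + 6 = (-29282) + (-5324) + (242) + (-11) + (6) = -34369; answer -34369

-34369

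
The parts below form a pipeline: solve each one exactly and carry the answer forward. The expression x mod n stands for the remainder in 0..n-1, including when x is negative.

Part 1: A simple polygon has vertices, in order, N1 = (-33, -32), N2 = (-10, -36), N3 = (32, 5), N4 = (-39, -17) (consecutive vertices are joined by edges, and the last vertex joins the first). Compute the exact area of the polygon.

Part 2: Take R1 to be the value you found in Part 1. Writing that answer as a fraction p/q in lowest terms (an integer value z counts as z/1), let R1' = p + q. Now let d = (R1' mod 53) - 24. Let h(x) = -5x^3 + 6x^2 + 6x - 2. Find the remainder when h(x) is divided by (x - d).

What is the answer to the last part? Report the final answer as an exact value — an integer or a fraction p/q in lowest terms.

-27110

Part 1: cross terms: (-33*-36 - -10*-32)=868, (-10*5 - 32*-36)=1102, (32*-17 - -39*5)=-349, (-39*-32 - -33*-17)=687; twice the area = |2308| = 2308; area = 1154; answer 1154
Part 2: R1 = 1154; threaded value p + q = 1155; d = 18; remainder = value at the root: -5*(18)^3 + 6*(18)^2 + 6*(18)^1 - 2 = (-29160) + (1944) + (108) + (-2) = -27110; answer -27110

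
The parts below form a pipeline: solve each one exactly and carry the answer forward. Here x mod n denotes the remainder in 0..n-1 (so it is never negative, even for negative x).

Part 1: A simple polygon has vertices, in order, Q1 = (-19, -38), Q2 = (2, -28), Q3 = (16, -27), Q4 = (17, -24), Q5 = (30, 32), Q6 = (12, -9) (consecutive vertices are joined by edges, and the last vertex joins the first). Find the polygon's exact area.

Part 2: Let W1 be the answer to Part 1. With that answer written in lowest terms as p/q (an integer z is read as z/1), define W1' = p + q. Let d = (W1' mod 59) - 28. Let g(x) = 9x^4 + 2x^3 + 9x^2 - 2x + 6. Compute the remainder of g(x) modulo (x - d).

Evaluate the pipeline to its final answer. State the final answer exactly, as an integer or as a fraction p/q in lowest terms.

Part 1: cross terms: (-19*-28 - 2*-38)=608, (2*-27 - 16*-28)=394, (16*-24 - 17*-27)=75, (17*32 - 30*-24)=1264, (30*-9 - 12*32)=-654, (12*-38 - -19*-9)=-627; twice the area = |1060| = 1060; area = 530; answer 530
Part 2: W1 = 530; threaded value p + q = 531; d = -28; remainder = value at the root: 9*(-28)^4 + 2*(-28)^3 + 9*(-28)^2 - 2*(-28)^1 + 6 = (5531904) + (-43904) + (7056) + (56) + (6) = 5495118; answer 5495118

5495118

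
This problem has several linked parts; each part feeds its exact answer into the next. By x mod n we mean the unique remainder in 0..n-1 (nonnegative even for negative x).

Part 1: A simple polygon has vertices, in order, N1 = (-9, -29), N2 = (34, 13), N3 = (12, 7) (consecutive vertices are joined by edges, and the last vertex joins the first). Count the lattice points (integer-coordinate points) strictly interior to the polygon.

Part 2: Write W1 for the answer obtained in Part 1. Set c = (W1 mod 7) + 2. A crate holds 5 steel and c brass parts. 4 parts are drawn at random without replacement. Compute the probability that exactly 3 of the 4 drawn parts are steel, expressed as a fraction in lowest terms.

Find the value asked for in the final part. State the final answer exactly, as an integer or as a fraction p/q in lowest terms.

Part 1: cross terms: (-9*13 - 34*-29)=869, (34*7 - 12*13)=82, (12*-29 - -9*7)=-285; twice the area = |666| = 666; area = 333; boundary points = 1 + 2 + 3 = 6; strictly interior points = area - boundary/2 + 1 = 331; answer 331
Part 2: W1 = 331; c = 4; total draws C(9,4) = 126; favorable C(5,3)*C(4,1) = 40; P = 20/63; answer 20/63

20/63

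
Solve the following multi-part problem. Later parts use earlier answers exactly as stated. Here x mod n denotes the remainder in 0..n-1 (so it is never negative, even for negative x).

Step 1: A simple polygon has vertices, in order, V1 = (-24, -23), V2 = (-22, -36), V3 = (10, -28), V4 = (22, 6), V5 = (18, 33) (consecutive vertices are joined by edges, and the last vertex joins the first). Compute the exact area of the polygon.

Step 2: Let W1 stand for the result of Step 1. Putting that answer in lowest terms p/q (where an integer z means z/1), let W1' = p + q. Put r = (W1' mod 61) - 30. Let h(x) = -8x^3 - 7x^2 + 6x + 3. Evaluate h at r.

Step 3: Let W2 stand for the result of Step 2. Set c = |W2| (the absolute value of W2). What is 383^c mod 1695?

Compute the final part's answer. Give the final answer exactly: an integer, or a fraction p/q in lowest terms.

Step 1: cross terms: (-24*-36 - -22*-23)=358, (-22*-28 - 10*-36)=976, (10*6 - 22*-28)=676, (22*33 - 18*6)=618, (18*-23 - -24*33)=378; twice the area = |3006| = 3006; area = 1503; answer 1503
Step 2: W1 = 1503; threaded value p + q = 1504; r = 10; -8*(10)^3 - 7*(10)^2 + 6*(10)^1 + 3 = (-8000) + (-700) + (60) + (3) = -8637; answer -8637
Step 3: W2 = -8637; c = 8637; squarings mod 1695: 383^1=383, 383^2=919, 383^4=451, 383^8=1, 383^16=1, 383^32=1, 383^64=1, 383^128=1, 383^256=1, 383^512=1, 383^1024=1, 383^2048=1, 383^4096=1, 383^8192=1; 383^8637 = 383^1 * 383^4 * 383^8 * 383^16 * 383^32 * 383^128 * 383^256 * 383^8192 = 1538 (mod 1695); answer 1538

1538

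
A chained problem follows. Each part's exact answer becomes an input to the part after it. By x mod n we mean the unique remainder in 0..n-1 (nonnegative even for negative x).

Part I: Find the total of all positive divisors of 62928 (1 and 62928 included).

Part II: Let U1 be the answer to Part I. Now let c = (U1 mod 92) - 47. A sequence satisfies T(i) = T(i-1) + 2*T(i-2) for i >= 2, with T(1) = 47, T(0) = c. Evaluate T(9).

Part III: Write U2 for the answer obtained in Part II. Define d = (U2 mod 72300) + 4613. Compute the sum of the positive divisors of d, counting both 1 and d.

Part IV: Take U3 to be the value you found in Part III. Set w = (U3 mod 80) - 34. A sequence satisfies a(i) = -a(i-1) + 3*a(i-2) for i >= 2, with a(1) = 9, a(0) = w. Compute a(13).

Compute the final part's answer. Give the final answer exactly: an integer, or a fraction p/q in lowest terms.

-352599

Part I: 62928 = 2^4 * 3^2 * 19 * 23; sigma = (1 + 2 + 4 + 8 + 16) * (1 + 3 + 9) * (1 + 19) * (1 + 23) = 31 * 13 * 20 * 24 = 193440; answer 193440
Part II: U1 = 193440; c = 9; T(2) = 1*(47) + 2*(9) = 65; iterating: T(2)=65, T(3)=159, T(4)=289, T(5)=607, T(6)=1185, T(7)=2399, T(8)=4769, T(9)=9567; answer 9567
Part III: U2 = 9567; d = 14180; 14180 = 2^2 * 5 * 709; sigma = (1 + 2 + 4) * (1 + 5) * (1 + 709) = 7 * 6 * 710 = 29820; answer 29820
Part IV: U3 = 29820; w = 26; a(2) = -1*(9) + 3*(26) = 69; iterating: a(2)=69, a(3)=-42, a(4)=249, a(5)=-375, a(6)=1122, a(7)=-2247, a(8)=5613, a(9)=-12354, a(10)=29193, a(11)=-66255, a(12)=153834, a(13)=-352599; answer -352599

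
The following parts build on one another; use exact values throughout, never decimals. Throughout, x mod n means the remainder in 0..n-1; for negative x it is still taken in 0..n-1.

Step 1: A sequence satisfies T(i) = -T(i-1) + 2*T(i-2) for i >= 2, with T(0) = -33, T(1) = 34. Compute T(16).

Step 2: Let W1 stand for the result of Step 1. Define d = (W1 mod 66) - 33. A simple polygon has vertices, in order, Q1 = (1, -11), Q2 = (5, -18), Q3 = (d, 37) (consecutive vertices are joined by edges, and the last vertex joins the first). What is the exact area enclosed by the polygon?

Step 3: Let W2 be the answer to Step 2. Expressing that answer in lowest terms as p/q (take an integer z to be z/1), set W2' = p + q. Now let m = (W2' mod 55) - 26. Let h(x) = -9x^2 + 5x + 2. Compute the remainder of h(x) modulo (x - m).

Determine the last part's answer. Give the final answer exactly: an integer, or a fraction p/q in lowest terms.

Step 1: T(2) = -1*(34) + 2*(-33) = -100; iterating: T(2)=-100, T(3)=168, T(4)=-368, T(5)=704, T(6)=-1440, T(7)=2848, T(8)=-5728, T(9)=11424, T(10)=-22880, T(11)=45728, T(12)=-91488, T(13)=182944, T(14)=-365920, T(15)=731808, T(16)=-1463648; answer -1463648
Step 2: W1 = -1463648; d = 1; cross terms: (1*-18 - 5*-11)=37, (5*37 - 1*-18)=203, (1*-11 - 1*37)=-48; twice the area = |192| = 192; area = 96; answer 96
Step 3: W2 = 96; threaded value p + q = 97; m = 16; remainder = value at the root: -9*(16)^2 + 5*(16)^1 + 2 = (-2304) + (80) + (2) = -2222; answer -2222

-2222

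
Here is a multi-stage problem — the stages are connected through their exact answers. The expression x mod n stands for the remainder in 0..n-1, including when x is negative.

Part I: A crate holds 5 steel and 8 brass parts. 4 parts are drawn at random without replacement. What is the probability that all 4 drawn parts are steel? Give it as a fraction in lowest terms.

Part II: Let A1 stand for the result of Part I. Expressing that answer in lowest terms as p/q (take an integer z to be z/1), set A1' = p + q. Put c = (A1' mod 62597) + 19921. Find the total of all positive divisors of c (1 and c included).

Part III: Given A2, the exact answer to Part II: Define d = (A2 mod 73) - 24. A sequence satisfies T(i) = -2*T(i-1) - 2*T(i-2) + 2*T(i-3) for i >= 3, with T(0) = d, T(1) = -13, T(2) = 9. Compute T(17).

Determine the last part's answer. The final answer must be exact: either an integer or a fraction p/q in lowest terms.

-335904

Part I: total draws C(13,4) = 715; favorable C(5,4) = 5; P = 1/143; answer 1/143
Part II: A1 = 1/143; threaded value p + q = 144; c = 20065; 20065 = 5 * 4013; sigma = (1 + 5) * (1 + 4013) = 6 * 4014 = 24084; answer 24084
Part III: A2 = 24084; d = 43; T(3) = -2*(9) - 2*(-13) + 2*(43) = 94; iterating: T(3)=94, T(4)=-232, T(5)=294, T(6)=64, T(7)=-1180, T(8)=2820, T(9)=-3152, T(10)=-1696, T(11)=15336, T(12)=-33584, T(13)=33104, T(14)=31632, T(15)=-196640, T(16)=396224, T(17)=-335904; answer -335904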